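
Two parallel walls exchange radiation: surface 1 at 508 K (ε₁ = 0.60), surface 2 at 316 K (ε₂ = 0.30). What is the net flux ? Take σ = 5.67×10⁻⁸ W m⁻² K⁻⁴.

For two large parallel gray plates, q = σ(T₁⁴ − T₂⁴) / (1/ε₁ + 1/ε₂ − 1).
1/ε₁ + 1/ε₂ − 1 = 1/0.60 + 1/0.30 − 1 = 4.000.
T₁⁴ − T₂⁴ = 6.66×10^10 − 9.97×10^9 = 5.66×10^10 K⁴.
q = 5.67×10⁻⁸ × 5.66×10^10 / 4.000 = 803 W/m².

q ≈ 803 W/m²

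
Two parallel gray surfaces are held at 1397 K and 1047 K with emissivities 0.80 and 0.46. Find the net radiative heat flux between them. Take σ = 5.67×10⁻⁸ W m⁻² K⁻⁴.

q ≈ 61000 W/m²

For two large parallel gray plates, q = σ(T₁⁴ − T₂⁴) / (1/ε₁ + 1/ε₂ − 1).
1/ε₁ + 1/ε₂ − 1 = 1/0.80 + 1/0.46 − 1 = 2.424.
T₁⁴ − T₂⁴ = 3.81×10^12 − 1.20×10^12 = 2.61×10^12 K⁴.
q = 5.67×10⁻⁸ × 2.61×10^12 / 2.424 = 61000 W/m².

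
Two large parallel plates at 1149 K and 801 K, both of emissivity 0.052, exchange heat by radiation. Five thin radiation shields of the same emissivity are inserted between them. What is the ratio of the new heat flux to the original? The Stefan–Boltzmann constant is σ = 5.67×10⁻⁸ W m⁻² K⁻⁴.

ratio ≈ 0.167

With N identical shields there are N+1 = 6 gaps in series, each with the same radiative resistance, so the flux falls to 1/(N+1) of its unshielded value.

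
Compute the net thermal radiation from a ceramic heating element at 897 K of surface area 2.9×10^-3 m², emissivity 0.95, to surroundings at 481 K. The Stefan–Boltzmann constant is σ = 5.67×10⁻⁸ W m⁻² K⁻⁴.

Q ≈ 92.8 W

Q = εσA(T⁴ − T_s⁴). T⁴ − T_s⁴ = (897)⁴ − (481)⁴ = 6.47×10^11 − 5.35×10^10 = 5.94×10^11 K⁴.
Q = 0.95 × 5.67×10⁻⁸ × 2.90×10^-3 × 5.94×10^11 = 92.8 W.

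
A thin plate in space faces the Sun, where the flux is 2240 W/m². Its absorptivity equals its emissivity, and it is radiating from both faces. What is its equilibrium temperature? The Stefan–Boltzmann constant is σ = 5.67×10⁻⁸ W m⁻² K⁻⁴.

T ≈ 375 K

Absorbed flux αS = emitted flux 2εσT⁴ per unit area; with α = ε this gives T = (S/2σ)^(1/4).
T = (2240 / (2 × 5.67×10⁻⁸))^(1/4) = (1.98×10^10)^(1/4).
T = 375 K.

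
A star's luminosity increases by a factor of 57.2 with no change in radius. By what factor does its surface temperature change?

factor ≈ 2.75

P ∝ T⁴ ⇒ T ∝ P^(1/4), so T scales by (57.2)^(1/4) = 2.75.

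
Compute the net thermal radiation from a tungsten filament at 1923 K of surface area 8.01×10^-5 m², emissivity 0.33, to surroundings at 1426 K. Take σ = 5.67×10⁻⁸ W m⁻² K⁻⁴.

Q = εσA(T⁴ − T_s⁴). T⁴ − T_s⁴ = (1923)⁴ − (1426)⁴ = 1.37×10^13 − 4.14×10^12 = 9.54×10^12 K⁴.
Q = 0.33 × 5.67×10⁻⁸ × 8.01×10^-5 × 9.54×10^12 = 14.3 W.

Q ≈ 14.3 W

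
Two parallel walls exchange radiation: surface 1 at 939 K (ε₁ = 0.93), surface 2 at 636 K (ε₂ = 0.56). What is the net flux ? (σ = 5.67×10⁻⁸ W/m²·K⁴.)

q ≈ 18700 W/m²

For two large parallel gray plates, q = σ(T₁⁴ − T₂⁴) / (1/ε₁ + 1/ε₂ − 1).
1/ε₁ + 1/ε₂ − 1 = 1/0.93 + 1/0.56 − 1 = 1.861.
T₁⁴ − T₂⁴ = 7.77×10^11 − 1.64×10^11 = 6.14×10^11 K⁴.
q = 5.67×10⁻⁸ × 6.14×10^11 / 1.861 = 18700 W/m².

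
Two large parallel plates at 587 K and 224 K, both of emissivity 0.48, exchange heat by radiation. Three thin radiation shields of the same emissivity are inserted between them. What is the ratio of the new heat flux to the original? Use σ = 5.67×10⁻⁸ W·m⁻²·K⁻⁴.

ratio ≈ 0.250

With N identical shields there are N+1 = 4 gaps in series, each with the same radiative resistance, so the flux falls to 1/(N+1) of its unshielded value.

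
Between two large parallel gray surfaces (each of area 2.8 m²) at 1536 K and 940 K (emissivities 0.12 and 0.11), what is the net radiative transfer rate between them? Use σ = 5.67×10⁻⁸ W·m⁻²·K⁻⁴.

For two large parallel gray plates, q = σ(T₁⁴ − T₂⁴) / (1/ε₁ + 1/ε₂ − 1).
1/ε₁ + 1/ε₂ − 1 = 1/0.12 + 1/0.11 − 1 = 16.42.
T₁⁴ − T₂⁴ = 5.57×10^12 − 7.81×10^11 = 4.79×10^12 K⁴.
q = 5.67×10⁻⁸ × 4.79×10^12 / 16.42 = 16500 W/m².
Q = q·A = 16500 × 2.8 = 46300 W.

Q ≈ 46300 W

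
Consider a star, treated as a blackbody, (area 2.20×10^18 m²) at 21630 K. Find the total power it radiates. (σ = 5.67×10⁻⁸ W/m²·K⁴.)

P = σAT⁴ = 5.67×10⁻⁸ × 2.20×10^18 × (21630)⁴ = 5.67×10⁻⁸ × 2.20×10^18 × 2.19×10^17.
P = 2.73×10^28 W.

P ≈ 2.73×10^28 W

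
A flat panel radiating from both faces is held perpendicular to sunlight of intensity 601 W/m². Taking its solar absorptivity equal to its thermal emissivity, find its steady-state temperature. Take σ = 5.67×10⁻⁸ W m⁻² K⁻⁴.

Absorbed flux αS = emitted flux 2εσT⁴ per unit area; with α = ε this gives T = (S/2σ)^(1/4).
T = (601 / (2 × 5.67×10⁻⁸))^(1/4) = (5.30×10^9)^(1/4).
T = 270 K.

T ≈ 270 K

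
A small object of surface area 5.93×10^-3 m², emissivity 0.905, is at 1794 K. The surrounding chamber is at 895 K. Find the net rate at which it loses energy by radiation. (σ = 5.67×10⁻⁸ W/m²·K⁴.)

Q = εσA(T⁴ − T_s⁴). T⁴ − T_s⁴ = (1794)⁴ − (895)⁴ = 1.04×10^13 − 6.42×10^11 = 9.72×10^12 K⁴.
Q = 0.905 × 5.67×10⁻⁸ × 5.93×10^-3 × 9.72×10^12 = 2960 W.

Q ≈ 2960 W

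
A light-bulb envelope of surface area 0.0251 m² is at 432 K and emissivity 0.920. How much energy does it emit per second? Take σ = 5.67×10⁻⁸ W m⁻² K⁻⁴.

P = εσAT⁴ = 0.920 × 5.67×10⁻⁸ × 0.0251 × (432)⁴ = 0.920 × 5.67×10⁻⁸ × 0.0251 × 3.48×10^10.
P = 45.6 W.

P ≈ 45.6 W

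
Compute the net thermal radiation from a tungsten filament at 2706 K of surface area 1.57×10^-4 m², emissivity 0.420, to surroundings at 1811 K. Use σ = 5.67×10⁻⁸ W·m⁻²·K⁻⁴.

Q = εσA(T⁴ − T_s⁴). T⁴ − T_s⁴ = (2706)⁴ − (1811)⁴ = 5.36×10^13 − 1.08×10^13 = 4.29×10^13 K⁴.
Q = 0.420 × 5.67×10⁻⁸ × 1.57×10^-4 × 4.29×10^13 = 160 W.

Q ≈ 160 W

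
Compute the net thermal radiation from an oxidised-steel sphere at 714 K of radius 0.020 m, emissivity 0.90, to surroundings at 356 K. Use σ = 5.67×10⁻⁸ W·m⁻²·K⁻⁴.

Q ≈ 62.5 W

A = 4πr² = 4π × (0.020)² = 5.03×10^-3 m².
Q = εσA(T⁴ − T_s⁴). T⁴ − T_s⁴ = (714)⁴ − (356)⁴ = 2.60×10^11 − 1.61×10^10 = 2.44×10^11 K⁴.
Q = 0.90 × 5.67×10⁻⁸ × 5.03×10^-3 × 2.44×10^11 = 62.5 W.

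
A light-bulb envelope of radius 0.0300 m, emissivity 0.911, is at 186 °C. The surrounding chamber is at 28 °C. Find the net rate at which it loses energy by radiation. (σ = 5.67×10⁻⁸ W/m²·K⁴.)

A = 4πr² = 4π × (0.0300)² = 0.0113 m².
Convert: 186 °C = 459 K; 28 °C = 301 K.
Q = εσA(T⁴ − T_s⁴). T⁴ − T_s⁴ = (459)⁴ − (301)⁴ = 4.44×10^10 − 8.21×10^9 = 3.62×10^10 K⁴.
Q = 0.911 × 5.67×10⁻⁸ × 0.0113 × 3.62×10^10 = 21.1 W.

Q ≈ 21.1 W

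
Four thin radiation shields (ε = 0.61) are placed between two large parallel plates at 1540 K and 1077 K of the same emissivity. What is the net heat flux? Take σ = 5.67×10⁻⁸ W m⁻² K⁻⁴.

Each of the 5 gaps contributes resistance (2/ε − 1) = 2/0.61 − 1 = 2.279; total = 11.39.
q = σ(T₁⁴ − T₂⁴) / 11.39 = 5.67×10⁻⁸ × 4.28×10^12 / 11.39 = 21300 W/m².

q ≈ 21300 W/m²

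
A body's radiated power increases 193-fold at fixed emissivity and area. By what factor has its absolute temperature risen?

P ∝ T⁴ ⇒ T ∝ P^(1/4), so T scales by (193)^(1/4) = 3.73.

factor ≈ 3.73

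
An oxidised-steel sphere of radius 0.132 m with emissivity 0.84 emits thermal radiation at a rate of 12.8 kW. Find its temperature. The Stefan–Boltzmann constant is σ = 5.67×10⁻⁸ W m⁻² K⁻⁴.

A = 4πr² = 4π × (0.132)² = 0.219 m².
From P = εσAT⁴, T = (P / εσA)^(1/4) = (12800 / (0.84 × 5.67×10⁻⁸ × 0.219))^(1/4).
T = (1.23×10^12)^(1/4) = 1050 K.

T ≈ 1050 K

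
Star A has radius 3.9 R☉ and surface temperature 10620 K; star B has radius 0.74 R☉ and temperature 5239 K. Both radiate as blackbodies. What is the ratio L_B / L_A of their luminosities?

L_B/L_A ≈ 2.13×10^-3

L = 4πR²σT⁴ ∝ R²T⁴, so L_B/L_A = (0.74/3.9)² × (5239/10620)⁴ = 0.0360 × 0.0592 = 2.13×10^-3.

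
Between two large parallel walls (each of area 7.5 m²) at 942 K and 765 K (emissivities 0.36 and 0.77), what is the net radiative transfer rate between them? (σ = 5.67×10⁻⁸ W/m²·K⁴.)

Q ≈ 61500 W

For two large parallel gray plates, q = σ(T₁⁴ − T₂⁴) / (1/ε₁ + 1/ε₂ − 1).
1/ε₁ + 1/ε₂ − 1 = 1/0.36 + 1/0.77 − 1 = 3.076.
T₁⁴ − T₂⁴ = 7.87×10^11 − 3.42×10^11 = 4.45×10^11 K⁴.
q = 5.67×10⁻⁸ × 4.45×10^11 / 3.076 = 8200 W/m².
Q = q·A = 8200 × 7.5 = 61500 W.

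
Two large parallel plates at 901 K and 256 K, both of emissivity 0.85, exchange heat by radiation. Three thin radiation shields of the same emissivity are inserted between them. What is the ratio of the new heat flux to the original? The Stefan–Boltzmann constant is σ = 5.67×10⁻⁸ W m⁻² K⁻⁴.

With N identical shields there are N+1 = 4 gaps in series, each with the same radiative resistance, so the flux falls to 1/(N+1) of its unshielded value.

ratio ≈ 0.250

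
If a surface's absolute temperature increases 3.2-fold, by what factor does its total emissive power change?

factor ≈ 105

P ∝ T⁴, so the power scales as (3.2)⁴ = 105.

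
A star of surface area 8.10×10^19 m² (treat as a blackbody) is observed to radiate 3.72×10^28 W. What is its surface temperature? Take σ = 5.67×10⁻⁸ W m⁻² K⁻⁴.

From P = σAT⁴, T = (P / σA)^(1/4) = (3.72×10^28 / (5.67×10⁻⁸ × 8.10×10^19))^(1/4).
T = (8.10×10^15)^(1/4) = 9490 K.

T ≈ 9490 K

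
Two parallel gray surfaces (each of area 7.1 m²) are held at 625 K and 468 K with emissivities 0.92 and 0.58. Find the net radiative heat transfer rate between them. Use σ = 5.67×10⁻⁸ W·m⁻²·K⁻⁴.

Q ≈ 23300 W

For two large parallel gray plates, q = σ(T₁⁴ − T₂⁴) / (1/ε₁ + 1/ε₂ − 1).
1/ε₁ + 1/ε₂ − 1 = 1/0.92 + 1/0.58 − 1 = 1.811.
T₁⁴ − T₂⁴ = 1.53×10^11 − 4.80×10^10 = 1.05×10^11 K⁴.
q = 5.67×10⁻⁸ × 1.05×10^11 / 1.811 = 3280 W/m².
Q = q·A = 3280 × 7.1 = 23300 W.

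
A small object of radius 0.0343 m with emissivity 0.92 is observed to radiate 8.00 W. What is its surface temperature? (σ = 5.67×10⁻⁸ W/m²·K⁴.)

A = 4πr² = 4π × (0.0343)² = 0.0148 m².
From P = εσAT⁴, T = (P / εσA)^(1/4) = (8.00 / (0.92 × 5.67×10⁻⁸ × 0.0148))^(1/4).
T = (1.04×10^10)^(1/4) = 319 K.

T ≈ 319 K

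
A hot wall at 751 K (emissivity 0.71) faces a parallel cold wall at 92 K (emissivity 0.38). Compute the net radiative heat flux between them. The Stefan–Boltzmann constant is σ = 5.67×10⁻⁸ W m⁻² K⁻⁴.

q ≈ 5930 W/m²

For two large parallel gray plates, q = σ(T₁⁴ − T₂⁴) / (1/ε₁ + 1/ε₂ − 1).
1/ε₁ + 1/ε₂ − 1 = 1/0.71 + 1/0.38 − 1 = 3.040.
T₁⁴ − T₂⁴ = 3.18×10^11 − 7.16×10^7 = 3.18×10^11 K⁴.
q = 5.67×10⁻⁸ × 3.18×10^11 / 3.040 = 5930 W/m².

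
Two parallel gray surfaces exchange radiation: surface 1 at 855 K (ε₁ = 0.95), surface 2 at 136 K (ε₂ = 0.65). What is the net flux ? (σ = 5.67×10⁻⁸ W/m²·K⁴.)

q ≈ 19000 W/m²

For two large parallel gray plates, q = σ(T₁⁴ − T₂⁴) / (1/ε₁ + 1/ε₂ − 1).
1/ε₁ + 1/ε₂ − 1 = 1/0.95 + 1/0.65 − 1 = 1.591.
T₁⁴ − T₂⁴ = 5.34×10^11 − 3.42×10^8 = 5.34×10^11 K⁴.
q = 5.67×10⁻⁸ × 5.34×10^11 / 1.591 = 19000 W/m².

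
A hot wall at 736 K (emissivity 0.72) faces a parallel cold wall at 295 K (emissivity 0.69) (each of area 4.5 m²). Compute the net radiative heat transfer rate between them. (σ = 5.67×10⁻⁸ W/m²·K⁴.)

Q ≈ 39700 W

For two large parallel gray plates, q = σ(T₁⁴ − T₂⁴) / (1/ε₁ + 1/ε₂ − 1).
1/ε₁ + 1/ε₂ − 1 = 1/0.72 + 1/0.69 − 1 = 1.838.
T₁⁴ − T₂⁴ = 2.93×10^11 − 7.57×10^9 = 2.86×10^11 K⁴.
q = 5.67×10⁻⁸ × 2.86×10^11 / 1.838 = 8820 W/m².
Q = q·A = 8820 × 4.5 = 39700 W.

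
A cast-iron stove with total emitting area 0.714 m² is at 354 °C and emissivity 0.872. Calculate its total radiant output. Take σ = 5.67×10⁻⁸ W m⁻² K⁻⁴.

354 °C = 627 K.
P = εσAT⁴ = 0.872 × 5.67×10⁻⁸ × 0.714 × (627)⁴ = 0.872 × 5.67×10⁻⁸ × 0.714 × 1.55×10^11.
P = 5460 W.

P ≈ 5460 W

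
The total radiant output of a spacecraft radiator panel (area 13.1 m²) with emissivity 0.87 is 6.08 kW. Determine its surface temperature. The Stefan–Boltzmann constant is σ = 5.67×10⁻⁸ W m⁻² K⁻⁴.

T ≈ 311 K

From P = εσAT⁴, T = (P / εσA)^(1/4) = (6080 / (0.87 × 5.67×10⁻⁸ × 13.1))^(1/4).
T = (9.41×10^9)^(1/4) = 311 K.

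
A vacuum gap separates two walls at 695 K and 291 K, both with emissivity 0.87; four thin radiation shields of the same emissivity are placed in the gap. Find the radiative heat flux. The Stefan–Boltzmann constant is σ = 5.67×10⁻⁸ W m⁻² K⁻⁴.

q ≈ 1970 W/m²

Each of the 5 gaps contributes resistance (2/ε − 1) = 2/0.87 − 1 = 1.299; total = 6.494.
q = σ(T₁⁴ − T₂⁴) / 6.494 = 5.67×10⁻⁸ × 2.26×10^11 / 6.494 = 1970 W/m².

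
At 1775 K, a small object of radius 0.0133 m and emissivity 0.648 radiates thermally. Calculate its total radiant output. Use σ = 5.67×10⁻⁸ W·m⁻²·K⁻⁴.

P ≈ 811 W

A = 4πr² = 4π × (0.0133)² = 2.22×10^-3 m².
P = εσAT⁴ = 0.648 × 5.67×10⁻⁸ × 2.22×10^-3 × (1775)⁴ = 0.648 × 5.67×10⁻⁸ × 2.22×10^-3 × 9.93×10^12.
P = 811 W.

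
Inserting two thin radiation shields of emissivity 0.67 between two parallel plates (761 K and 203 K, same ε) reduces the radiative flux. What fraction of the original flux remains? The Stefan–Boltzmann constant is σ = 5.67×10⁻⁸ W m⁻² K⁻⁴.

With N identical shields there are N+1 = 3 gaps in series, each with the same radiative resistance, so the flux falls to 1/(N+1) of its unshielded value.

ratio ≈ 0.333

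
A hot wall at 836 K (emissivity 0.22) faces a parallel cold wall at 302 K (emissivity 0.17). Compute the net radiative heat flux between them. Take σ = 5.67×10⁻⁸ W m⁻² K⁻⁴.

q ≈ 2890 W/m²

For two large parallel gray plates, q = σ(T₁⁴ − T₂⁴) / (1/ε₁ + 1/ε₂ − 1).
1/ε₁ + 1/ε₂ − 1 = 1/0.22 + 1/0.17 − 1 = 9.428.
T₁⁴ − T₂⁴ = 4.88×10^11 − 8.32×10^9 = 4.80×10^11 K⁴.
q = 5.67×10⁻⁸ × 4.80×10^11 / 9.428 = 2890 W/m².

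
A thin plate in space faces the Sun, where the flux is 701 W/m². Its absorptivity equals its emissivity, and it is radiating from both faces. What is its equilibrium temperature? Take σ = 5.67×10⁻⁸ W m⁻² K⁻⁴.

T ≈ 280 K

Absorbed flux αS = emitted flux 2εσT⁴ per unit area; with α = ε this gives T = (S/2σ)^(1/4).
T = (701 / (2 × 5.67×10⁻⁸))^(1/4) = (6.18×10^9)^(1/4).
T = 280 K.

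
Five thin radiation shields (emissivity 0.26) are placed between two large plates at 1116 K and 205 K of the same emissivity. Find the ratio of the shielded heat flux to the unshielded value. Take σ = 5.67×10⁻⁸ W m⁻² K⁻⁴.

ratio ≈ 0.167

With N identical shields there are N+1 = 6 gaps in series, each with the same radiative resistance, so the flux falls to 1/(N+1) of its unshielded value.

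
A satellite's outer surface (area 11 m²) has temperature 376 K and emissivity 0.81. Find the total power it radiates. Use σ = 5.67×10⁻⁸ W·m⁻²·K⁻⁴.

Stefan–Boltzmann: P = εσAT⁴ = 0.81 × 5.67×10⁻⁸ × 11.0 × (376)⁴ = 0.81 × 5.67×10⁻⁸ × 11.0 × 2.00×10^10.
P = 10100 W.

P ≈ 10100 W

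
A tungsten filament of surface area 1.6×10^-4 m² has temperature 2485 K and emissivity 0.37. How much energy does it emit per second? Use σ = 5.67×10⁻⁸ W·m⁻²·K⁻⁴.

P = εσAT⁴ = 0.37 × 5.67×10⁻⁸ × 1.60×10^-4 × (2485)⁴ = 0.37 × 5.67×10⁻⁸ × 1.60×10^-4 × 3.81×10^13.
P = 128 W.

P ≈ 128 W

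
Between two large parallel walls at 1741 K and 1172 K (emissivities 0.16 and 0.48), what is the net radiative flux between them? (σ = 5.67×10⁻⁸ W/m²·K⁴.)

For two large parallel gray plates, q = σ(T₁⁴ − T₂⁴) / (1/ε₁ + 1/ε₂ − 1).
1/ε₁ + 1/ε₂ − 1 = 1/0.16 + 1/0.48 − 1 = 7.333.
T₁⁴ − T₂⁴ = 9.19×10^12 − 1.89×10^12 = 7.30×10^12 K⁴.
q = 5.67×10⁻⁸ × 7.30×10^12 / 7.333 = 56400 W/m².

q ≈ 56400 W/m²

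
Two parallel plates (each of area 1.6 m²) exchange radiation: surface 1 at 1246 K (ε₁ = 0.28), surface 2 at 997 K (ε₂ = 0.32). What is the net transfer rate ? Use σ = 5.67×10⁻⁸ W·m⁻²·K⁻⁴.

Q ≈ 22700 W

For two large parallel gray plates, q = σ(T₁⁴ − T₂⁴) / (1/ε₁ + 1/ε₂ − 1).
1/ε₁ + 1/ε₂ − 1 = 1/0.28 + 1/0.32 − 1 = 5.696.
T₁⁴ − T₂⁴ = 2.41×10^12 − 9.88×10^11 = 1.42×10^12 K⁴.
q = 5.67×10⁻⁸ × 1.42×10^12 / 5.696 = 14200 W/m².
Q = q·A = 14200 × 1.6 = 22700 W.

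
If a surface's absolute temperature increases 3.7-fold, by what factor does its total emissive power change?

factor ≈ 187

P ∝ T⁴, so the power scales as (3.7)⁴ = 187.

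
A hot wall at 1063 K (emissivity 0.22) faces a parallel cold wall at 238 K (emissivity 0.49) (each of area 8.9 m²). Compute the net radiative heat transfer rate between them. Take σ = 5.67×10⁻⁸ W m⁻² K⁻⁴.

For two large parallel gray plates, q = σ(T₁⁴ − T₂⁴) / (1/ε₁ + 1/ε₂ − 1).
1/ε₁ + 1/ε₂ − 1 = 1/0.22 + 1/0.49 − 1 = 5.586.
T₁⁴ − T₂⁴ = 1.28×10^12 − 3.21×10^9 = 1.27×10^12 K⁴.
q = 5.67×10⁻⁸ × 1.27×10^12 / 5.586 = 12900 W/m².
Q = q·A = 12900 × 8.9 = 1.15×10^5 W.

Q ≈ 1.15×10^5 W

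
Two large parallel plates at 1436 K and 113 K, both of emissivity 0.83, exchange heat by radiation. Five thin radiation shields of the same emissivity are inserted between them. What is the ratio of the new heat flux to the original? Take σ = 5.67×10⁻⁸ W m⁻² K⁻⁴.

With N identical shields there are N+1 = 6 gaps in series, each with the same radiative resistance, so the flux falls to 1/(N+1) of its unshielded value.

ratio ≈ 0.167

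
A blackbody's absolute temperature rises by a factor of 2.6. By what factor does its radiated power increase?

factor ≈ 45.7

P ∝ T⁴, so the power scales as (2.6)⁴ = 45.7.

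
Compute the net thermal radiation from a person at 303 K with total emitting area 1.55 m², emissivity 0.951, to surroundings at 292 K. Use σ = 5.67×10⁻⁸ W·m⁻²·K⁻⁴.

Q ≈ 96.9 W

Q = εσA(T⁴ − T_s⁴). T⁴ − T_s⁴ = (303)⁴ − (292)⁴ = 8.43×10^9 − 7.27×10^9 = 1.16×10^9 K⁴.
Q = 0.951 × 5.67×10⁻⁸ × 1.55 × 1.16×10^9 = 96.9 W.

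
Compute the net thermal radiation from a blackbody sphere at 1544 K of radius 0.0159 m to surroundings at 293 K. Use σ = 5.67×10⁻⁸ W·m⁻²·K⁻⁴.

Q ≈ 1020 W

A = 4πr² = 4π × (0.0159)² = 3.18×10^-3 m².
Q = σA(T⁴ − T_s⁴). T⁴ − T_s⁴ = (1544)⁴ − (293)⁴ = 5.68×10^12 − 7.37×10^9 = 5.68×10^12 K⁴.
Q = 5.67×10⁻⁸ × 3.18×10^-3 × 5.68×10^12 = 1020 W.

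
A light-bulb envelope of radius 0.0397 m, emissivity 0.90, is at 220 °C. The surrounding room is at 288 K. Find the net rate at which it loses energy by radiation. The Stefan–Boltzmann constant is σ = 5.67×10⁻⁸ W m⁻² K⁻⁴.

A = 4πr² = 4π × (0.0397)² = 0.0198 m².
Convert: 220 °C = 493 K.
Q = εσA(T⁴ − T_s⁴). T⁴ − T_s⁴ = (493)⁴ − (288)⁴ = 5.91×10^10 − 6.88×10^9 = 5.22×10^10 K⁴.
Q = 0.90 × 5.67×10⁻⁸ × 0.0198 × 5.22×10^10 = 52.8 W.

Q ≈ 52.8 W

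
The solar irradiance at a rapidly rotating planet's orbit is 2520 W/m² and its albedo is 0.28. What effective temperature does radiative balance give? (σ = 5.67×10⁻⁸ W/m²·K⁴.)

T ≈ 299 K

Power absorbed = (1−a)S·πR²; power emitted = 4πR²σT⁴. Equating and cancelling πR²:
T = ((1−a)S / 4σ)^(1/4) = (1810 / (4 × 5.67×10⁻⁸))^(1/4) = (8.00×10^9)^(1/4).
T = 299 K.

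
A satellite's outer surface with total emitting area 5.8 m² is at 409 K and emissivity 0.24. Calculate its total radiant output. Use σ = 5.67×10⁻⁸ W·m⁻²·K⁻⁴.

P = εσAT⁴ = 0.24 × 5.67×10⁻⁸ × 5.80 × (409)⁴ = 0.24 × 5.67×10⁻⁸ × 5.80 × 2.80×10^10.
P = 2210 W.

P ≈ 2210 W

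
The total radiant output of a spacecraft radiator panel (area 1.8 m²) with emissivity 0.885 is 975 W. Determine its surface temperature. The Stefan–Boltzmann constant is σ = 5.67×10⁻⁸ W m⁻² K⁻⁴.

T ≈ 322 K

From P = εσAT⁴, T = (P / εσA)^(1/4) = (975 / (0.885 × 5.67×10⁻⁸ × 1.80))^(1/4).
T = (1.08×10^10)^(1/4) = 322 K.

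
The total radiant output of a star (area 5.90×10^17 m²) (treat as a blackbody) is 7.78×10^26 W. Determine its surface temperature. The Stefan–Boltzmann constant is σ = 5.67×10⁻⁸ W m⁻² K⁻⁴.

T ≈ 12300 K

From P = σAT⁴, T = (P / σA)^(1/4) = (7.78×10^26 / (5.67×10⁻⁸ × 5.90×10^17))^(1/4).
T = (2.33×10^16)^(1/4) = 12300 K.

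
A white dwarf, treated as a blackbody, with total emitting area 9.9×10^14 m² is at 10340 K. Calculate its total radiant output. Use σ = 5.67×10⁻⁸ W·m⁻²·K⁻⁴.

P ≈ 6.42×10^23 W

P = σAT⁴ = 5.67×10⁻⁸ × 9.90×10^14 × (10340)⁴ = 5.67×10⁻⁸ × 9.90×10^14 × 1.14×10^16.
P = 6.42×10^23 W.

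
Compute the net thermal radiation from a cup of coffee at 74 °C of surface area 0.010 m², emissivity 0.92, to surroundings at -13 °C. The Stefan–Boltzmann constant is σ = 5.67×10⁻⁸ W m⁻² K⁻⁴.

Convert: 74 °C = 347 K; -13 °C = 260 K.
Q = εσA(T⁴ − T_s⁴). T⁴ − T_s⁴ = (347)⁴ − (260)⁴ = 1.45×10^10 − 4.57×10^9 = 9.93×10^9 K⁴.
Q = 0.92 × 5.67×10⁻⁸ × 0.0100 × 9.93×10^9 = 5.18 W.

Q ≈ 5.18 W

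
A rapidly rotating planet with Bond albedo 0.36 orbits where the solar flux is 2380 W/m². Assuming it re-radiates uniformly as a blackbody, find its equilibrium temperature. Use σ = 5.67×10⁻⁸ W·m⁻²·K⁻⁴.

Power absorbed = (1−a)S·πR²; power emitted = 4πR²σT⁴. Equating and cancelling πR²:
T = ((1−a)S / 4σ)^(1/4) = (1520 / (4 × 5.67×10⁻⁸))^(1/4) = (6.72×10^9)^(1/4).
T = 286 K.

T ≈ 286 K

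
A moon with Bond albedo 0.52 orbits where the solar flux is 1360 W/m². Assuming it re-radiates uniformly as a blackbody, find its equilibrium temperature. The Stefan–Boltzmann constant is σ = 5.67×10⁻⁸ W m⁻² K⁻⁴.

T ≈ 232 K

Power absorbed = (1−a)S·πR²; power emitted = 4πR²σT⁴. Equating and cancelling πR²:
T = ((1−a)S / 4σ)^(1/4) = (653 / (4 × 5.67×10⁻⁸))^(1/4) = (2.88×10^9)^(1/4).
T = 232 K.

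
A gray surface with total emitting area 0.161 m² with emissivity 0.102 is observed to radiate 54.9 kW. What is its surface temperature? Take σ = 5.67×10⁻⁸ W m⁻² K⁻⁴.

T ≈ 2770 K

From P = εσAT⁴, T = (P / εσA)^(1/4) = (54900 / (0.102 × 5.67×10⁻⁸ × 0.161))^(1/4).
T = (5.90×10^13)^(1/4) = 2770 K.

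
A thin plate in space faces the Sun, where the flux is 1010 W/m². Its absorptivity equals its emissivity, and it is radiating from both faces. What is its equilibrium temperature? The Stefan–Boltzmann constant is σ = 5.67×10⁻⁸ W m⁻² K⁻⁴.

T ≈ 307 K

Absorbed flux αS = emitted flux 2εσT⁴ per unit area; with α = ε this gives T = (S/2σ)^(1/4).
T = (1010 / (2 × 5.67×10⁻⁸))^(1/4) = (8.91×10^9)^(1/4).
T = 307 K.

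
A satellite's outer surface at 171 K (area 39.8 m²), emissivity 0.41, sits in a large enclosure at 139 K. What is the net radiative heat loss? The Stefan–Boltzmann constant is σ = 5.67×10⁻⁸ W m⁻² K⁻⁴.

Q = εσA(T⁴ − T_s⁴). T⁴ − T_s⁴ = (171)⁴ − (139)⁴ = 8.55×10^8 − 3.73×10^8 = 4.82×10^8 K⁴.
Q = 0.41 × 5.67×10⁻⁸ × 39.8 × 4.82×10^8 = 446 W.

Q ≈ 446 W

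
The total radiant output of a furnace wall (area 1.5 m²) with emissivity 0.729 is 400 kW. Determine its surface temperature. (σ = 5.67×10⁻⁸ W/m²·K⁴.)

T ≈ 1590 K

From P = εσAT⁴, T = (P / εσA)^(1/4) = (4.00×10^5 / (0.729 × 5.67×10⁻⁸ × 1.50))^(1/4).
T = (6.45×10^12)^(1/4) = 1590 K.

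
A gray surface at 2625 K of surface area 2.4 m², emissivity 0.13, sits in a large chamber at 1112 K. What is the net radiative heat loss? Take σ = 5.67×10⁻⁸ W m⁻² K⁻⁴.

Q ≈ 8.13×10^5 W

Q = εσA(T⁴ − T_s⁴). T⁴ − T_s⁴ = (2625)⁴ − (1112)⁴ = 4.75×10^13 − 1.53×10^12 = 4.60×10^13 K⁴.
Q = 0.13 × 5.67×10⁻⁸ × 2.40 × 4.60×10^13 = 8.13×10^5 W.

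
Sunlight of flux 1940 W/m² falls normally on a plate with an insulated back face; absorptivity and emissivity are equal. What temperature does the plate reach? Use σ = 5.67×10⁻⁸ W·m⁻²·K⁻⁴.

Absorbed flux αS = emitted flux εσT⁴ (one radiating face); with α = ε, T = (S/σ)^(1/4).
T = (1940 / 5.67×10⁻⁸)^(1/4) = (3.42×10^10)^(1/4).
T = 430 K.

T ≈ 430 K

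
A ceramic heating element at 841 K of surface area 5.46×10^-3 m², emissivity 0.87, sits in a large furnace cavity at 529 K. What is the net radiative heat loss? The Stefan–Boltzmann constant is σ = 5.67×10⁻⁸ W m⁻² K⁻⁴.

Q ≈ 114 W

Q = εσA(T⁴ − T_s⁴). T⁴ − T_s⁴ = (841)⁴ − (529)⁴ = 5.00×10^11 − 7.83×10^10 = 4.22×10^11 K⁴.
Q = 0.87 × 5.67×10⁻⁸ × 5.46×10^-3 × 4.22×10^11 = 114 W.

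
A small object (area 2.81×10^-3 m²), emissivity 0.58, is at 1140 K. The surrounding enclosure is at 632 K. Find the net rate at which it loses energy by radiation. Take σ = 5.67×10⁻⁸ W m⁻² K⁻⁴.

Q ≈ 141 W

Q = εσA(T⁴ − T_s⁴). T⁴ − T_s⁴ = (1140)⁴ − (632)⁴ = 1.69×10^12 − 1.60×10^11 = 1.53×10^12 K⁴.
Q = 0.58 × 5.67×10⁻⁸ × 2.81×10^-3 × 1.53×10^12 = 141 W.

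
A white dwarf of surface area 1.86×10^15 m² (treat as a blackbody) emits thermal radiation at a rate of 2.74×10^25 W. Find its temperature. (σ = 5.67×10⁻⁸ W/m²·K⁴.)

T ≈ 22600 K

From P = σAT⁴, T = (P / σA)^(1/4) = (2.74×10^25 / (5.67×10⁻⁸ × 1.86×10^15))^(1/4).
T = (2.60×10^17)^(1/4) = 22600 K.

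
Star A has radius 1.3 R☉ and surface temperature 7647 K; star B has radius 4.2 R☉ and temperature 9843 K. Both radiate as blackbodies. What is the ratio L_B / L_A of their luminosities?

L = 4πR²σT⁴ ∝ R²T⁴, so L_B/L_A = (4.2/1.3)² × (9843/7647)⁴ = 10.4 × 2.75 = 28.7.

L_B/L_A ≈ 28.7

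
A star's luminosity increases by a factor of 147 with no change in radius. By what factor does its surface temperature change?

P ∝ T⁴ ⇒ T ∝ P^(1/4), so T scales by (147)^(1/4) = 3.48.

factor ≈ 3.48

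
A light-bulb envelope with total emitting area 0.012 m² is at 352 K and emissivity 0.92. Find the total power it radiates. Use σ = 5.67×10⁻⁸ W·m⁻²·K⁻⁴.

P = εσAT⁴ = 0.92 × 5.67×10⁻⁸ × 0.0120 × (352)⁴ = 0.92 × 5.67×10⁻⁸ × 0.0120 × 1.54×10^10.
P = 9.61 W.

P ≈ 9.61 W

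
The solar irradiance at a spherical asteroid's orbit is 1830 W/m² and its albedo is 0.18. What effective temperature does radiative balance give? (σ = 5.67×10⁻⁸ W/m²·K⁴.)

T ≈ 285 K

Power absorbed = (1−a)S·πR²; power emitted = 4πR²σT⁴. Equating and cancelling πR²:
T = ((1−a)S / 4σ)^(1/4) = (1500 / (4 × 5.67×10⁻⁸))^(1/4) = (6.62×10^9)^(1/4).
T = 285 K.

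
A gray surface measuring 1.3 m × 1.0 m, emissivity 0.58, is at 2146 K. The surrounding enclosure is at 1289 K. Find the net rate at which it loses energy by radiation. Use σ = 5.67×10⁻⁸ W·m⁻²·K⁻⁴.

Q ≈ 7.89×10^5 W

A = 1.3 × 1.0 = 1.30 m².
Q = εσA(T⁴ − T_s⁴). T⁴ − T_s⁴ = (2146)⁴ − (1289)⁴ = 2.12×10^13 − 2.76×10^12 = 1.84×10^13 K⁴.
Q = 0.58 × 5.67×10⁻⁸ × 1.30 × 1.84×10^13 = 7.89×10^5 W.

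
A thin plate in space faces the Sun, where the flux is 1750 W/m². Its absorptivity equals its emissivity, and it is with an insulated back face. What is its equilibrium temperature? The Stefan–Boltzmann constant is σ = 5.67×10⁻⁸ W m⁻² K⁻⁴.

T ≈ 419 K

Absorbed flux αS = emitted flux εσT⁴ (one radiating face); with α = ε, T = (S/σ)^(1/4).
T = (1750 / 5.67×10⁻⁸)^(1/4) = (3.09×10^10)^(1/4).
T = 419 K.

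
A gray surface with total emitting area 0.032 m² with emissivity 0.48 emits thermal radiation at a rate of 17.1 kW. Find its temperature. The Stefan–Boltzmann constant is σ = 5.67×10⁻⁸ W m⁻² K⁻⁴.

From P = εσAT⁴, T = (P / εσA)^(1/4) = (17100 / (0.48 × 5.67×10⁻⁸ × 0.0320))^(1/4).
T = (1.96×10^13)^(1/4) = 2110 K.

T ≈ 2110 K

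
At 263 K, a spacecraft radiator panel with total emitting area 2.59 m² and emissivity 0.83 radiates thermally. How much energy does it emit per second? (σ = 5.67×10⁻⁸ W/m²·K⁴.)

P = εσAT⁴ = 0.83 × 5.67×10⁻⁸ × 2.59 × (263)⁴ = 0.83 × 5.67×10⁻⁸ × 2.59 × 4.78×10^9.
P = 583 W.

P ≈ 583 W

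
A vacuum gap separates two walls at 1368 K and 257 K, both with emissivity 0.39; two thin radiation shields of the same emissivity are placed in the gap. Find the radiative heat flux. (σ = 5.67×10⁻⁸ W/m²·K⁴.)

q ≈ 16000 W/m²

Each of the 3 gaps contributes resistance (2/ε − 1) = 2/0.39 − 1 = 4.128; total = 12.38.
q = σ(T₁⁴ − T₂⁴) / 12.38 = 5.67×10⁻⁸ × 3.50×10^12 / 12.38 = 16000 W/m².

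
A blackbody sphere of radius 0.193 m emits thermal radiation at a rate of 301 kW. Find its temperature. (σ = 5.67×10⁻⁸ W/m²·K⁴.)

A = 4πr² = 4π × (0.193)² = 0.468 m².
From P = σAT⁴, T = (P / σA)^(1/4) = (3.01×10^5 / (5.67×10⁻⁸ × 0.468))^(1/4).
T = (1.13×10^13)^(1/4) = 1840 K.

T ≈ 1840 K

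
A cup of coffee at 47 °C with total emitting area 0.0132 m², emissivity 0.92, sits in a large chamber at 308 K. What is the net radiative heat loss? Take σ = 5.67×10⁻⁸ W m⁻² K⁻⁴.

Convert: 47 °C = 320 K.
Q = εσA(T⁴ − T_s⁴). T⁴ − T_s⁴ = (320)⁴ − (308)⁴ = 1.05×10^10 − 9.00×10^9 = 1.49×10^9 K⁴.
Q = 0.92 × 5.67×10⁻⁸ × 0.0132 × 1.49×10^9 = 1.02 W.

Q ≈ 1.02 W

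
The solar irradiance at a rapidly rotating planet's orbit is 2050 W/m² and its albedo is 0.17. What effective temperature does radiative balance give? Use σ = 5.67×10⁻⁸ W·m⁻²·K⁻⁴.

T ≈ 294 K

Power absorbed = (1−a)S·πR²; power emitted = 4πR²σT⁴. Equating and cancelling πR²:
T = ((1−a)S / 4σ)^(1/4) = (1700 / (4 × 5.67×10⁻⁸))^(1/4) = (7.50×10^9)^(1/4).
T = 294 K.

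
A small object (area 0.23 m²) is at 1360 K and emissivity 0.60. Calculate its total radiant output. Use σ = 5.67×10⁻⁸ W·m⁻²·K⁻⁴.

P = εσAT⁴ = 0.60 × 5.67×10⁻⁸ × 0.230 × (1360)⁴ = 0.60 × 5.67×10⁻⁸ × 0.230 × 3.42×10^12.
P = 26800 W.

P ≈ 26800 W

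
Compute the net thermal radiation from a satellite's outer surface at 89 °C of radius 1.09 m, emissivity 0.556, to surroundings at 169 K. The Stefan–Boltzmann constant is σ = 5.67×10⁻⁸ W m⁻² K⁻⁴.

A = 4πr² = 4π × (1.09)² = 14.9 m².
Convert: 89 °C = 362 K.
Q = εσA(T⁴ − T_s⁴). T⁴ − T_s⁴ = (362)⁴ − (169)⁴ = 1.72×10^10 − 8.16×10^8 = 1.64×10^10 K⁴.
Q = 0.556 × 5.67×10⁻⁸ × 14.9 × 1.64×10^10 = 7700 W.

Q ≈ 7700 W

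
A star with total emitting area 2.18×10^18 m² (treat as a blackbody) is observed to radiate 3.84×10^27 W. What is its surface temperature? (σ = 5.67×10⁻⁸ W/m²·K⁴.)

From P = σAT⁴, T = (P / σA)^(1/4) = (3.84×10^27 / (5.67×10⁻⁸ × 2.18×10^18))^(1/4).
T = (3.11×10^16)^(1/4) = 13300 K.

T ≈ 13300 K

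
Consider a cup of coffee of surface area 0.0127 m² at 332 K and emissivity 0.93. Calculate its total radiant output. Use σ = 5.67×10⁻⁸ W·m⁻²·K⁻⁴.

P = εσAT⁴ = 0.93 × 5.67×10⁻⁸ × 0.0127 × (332)⁴ = 0.93 × 5.67×10⁻⁸ × 0.0127 × 1.21×10^10.
P = 8.14 W.

P ≈ 8.14 W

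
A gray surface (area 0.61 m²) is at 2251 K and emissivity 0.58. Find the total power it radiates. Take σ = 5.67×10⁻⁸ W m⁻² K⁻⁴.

Stefan–Boltzmann: P = εσAT⁴ = 0.58 × 5.67×10⁻⁸ × 0.610 × (2251)⁴ = 0.58 × 5.67×10⁻⁸ × 0.610 × 2.57×10^13.
P = 5.15×10^5 W.

P ≈ 5.15×10^5 W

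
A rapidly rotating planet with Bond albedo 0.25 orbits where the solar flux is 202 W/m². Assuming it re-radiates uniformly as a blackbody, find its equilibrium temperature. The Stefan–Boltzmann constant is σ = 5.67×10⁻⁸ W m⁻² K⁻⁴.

Power absorbed = (1−a)S·πR²; power emitted = 4πR²σT⁴. Equating and cancelling πR²:
T = ((1−a)S / 4σ)^(1/4) = (152 / (4 × 5.67×10⁻⁸))^(1/4) = (6.68×10^8)^(1/4).
T = 161 K.

T ≈ 161 K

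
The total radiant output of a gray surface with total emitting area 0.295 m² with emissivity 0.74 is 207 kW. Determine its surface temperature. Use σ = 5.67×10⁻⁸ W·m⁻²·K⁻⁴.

T ≈ 2020 K

From P = εσAT⁴, T = (P / εσA)^(1/4) = (2.07×10^5 / (0.74 × 5.67×10⁻⁸ × 0.295))^(1/4).
T = (1.67×10^13)^(1/4) = 2020 K.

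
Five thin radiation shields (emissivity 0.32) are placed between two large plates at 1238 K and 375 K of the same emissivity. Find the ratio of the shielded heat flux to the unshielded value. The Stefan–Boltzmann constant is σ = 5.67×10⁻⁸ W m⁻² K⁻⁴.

With N identical shields there are N+1 = 6 gaps in series, each with the same radiative resistance, so the flux falls to 1/(N+1) of its unshielded value.

ratio ≈ 0.167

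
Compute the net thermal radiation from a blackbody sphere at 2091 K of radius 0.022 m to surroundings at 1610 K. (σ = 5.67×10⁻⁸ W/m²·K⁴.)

A = 4πr² = 4π × (0.022)² = 6.08×10^-3 m².
Q = σA(T⁴ − T_s⁴). T⁴ − T_s⁴ = (2091)⁴ − (1610)⁴ = 1.91×10^13 − 6.72×10^12 = 1.24×10^13 K⁴.
Q = 5.67×10⁻⁸ × 6.08×10^-3 × 1.24×10^13 = 4280 W.

Q ≈ 4280 W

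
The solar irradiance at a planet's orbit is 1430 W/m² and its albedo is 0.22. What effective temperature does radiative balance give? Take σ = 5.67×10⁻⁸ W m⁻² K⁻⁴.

Power absorbed = (1−a)S·πR²; power emitted = 4πR²σT⁴. Equating and cancelling πR²:
T = ((1−a)S / 4σ)^(1/4) = (1120 / (4 × 5.67×10⁻⁸))^(1/4) = (4.92×10^9)^(1/4).
T = 265 K.

T ≈ 265 K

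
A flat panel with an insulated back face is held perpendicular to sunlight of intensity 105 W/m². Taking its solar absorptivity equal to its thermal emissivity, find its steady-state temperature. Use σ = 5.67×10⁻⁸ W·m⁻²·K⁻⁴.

T ≈ 207 K

Absorbed flux αS = emitted flux εσT⁴ (one radiating face); with α = ε, T = (S/σ)^(1/4).
T = (105 / 5.67×10⁻⁸)^(1/4) = (1.85×10^9)^(1/4).
T = 207 K.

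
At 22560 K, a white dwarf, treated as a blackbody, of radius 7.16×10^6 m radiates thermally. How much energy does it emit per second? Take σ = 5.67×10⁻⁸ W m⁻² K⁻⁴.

A = 4πr² = 4π × (7.16×10^6)² = 6.44×10^14 m².
P = σAT⁴ = 5.67×10⁻⁸ × 6.44×10^14 × (22560)⁴ = 5.67×10⁻⁸ × 6.44×10^14 × 2.59×10^17.
P = 9.46×10^24 W.

P ≈ 9.46×10^24 W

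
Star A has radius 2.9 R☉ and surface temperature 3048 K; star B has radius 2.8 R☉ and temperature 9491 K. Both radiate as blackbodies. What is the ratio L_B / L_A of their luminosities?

L_B/L_A ≈ 87.6

L = 4πR²σT⁴ ∝ R²T⁴, so L_B/L_A = (2.8/2.9)² × (9491/3048)⁴ = 0.932 × 94.0 = 87.6.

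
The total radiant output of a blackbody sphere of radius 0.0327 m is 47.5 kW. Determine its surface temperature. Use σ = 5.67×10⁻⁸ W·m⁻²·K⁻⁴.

T ≈ 2810 K

A = 4πr² = 4π × (0.0327)² = 0.0134 m².
From P = σAT⁴, T = (P / σA)^(1/4) = (47500 / (5.67×10⁻⁸ × 0.0134))^(1/4).
T = (6.23×10^13)^(1/4) = 2810 K.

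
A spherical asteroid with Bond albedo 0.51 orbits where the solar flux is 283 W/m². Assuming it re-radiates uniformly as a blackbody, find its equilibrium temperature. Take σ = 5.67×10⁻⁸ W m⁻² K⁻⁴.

Power absorbed = (1−a)S·πR²; power emitted = 4πR²σT⁴. Equating and cancelling πR²:
T = ((1−a)S / 4σ)^(1/4) = (139 / (4 × 5.67×10⁻⁸))^(1/4) = (6.11×10^8)^(1/4).
T = 157 K.

T ≈ 157 K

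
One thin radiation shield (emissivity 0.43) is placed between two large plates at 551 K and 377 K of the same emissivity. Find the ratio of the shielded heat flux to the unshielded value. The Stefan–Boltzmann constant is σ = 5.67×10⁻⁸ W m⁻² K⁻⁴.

With N identical shields there are N+1 = 2 gaps in series, each with the same radiative resistance, so the flux falls to 1/(N+1) of its unshielded value.

ratio ≈ 0.500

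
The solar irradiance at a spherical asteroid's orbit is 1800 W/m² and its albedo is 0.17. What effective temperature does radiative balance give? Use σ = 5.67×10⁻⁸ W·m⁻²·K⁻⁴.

T ≈ 285 K

Power absorbed = (1−a)S·πR²; power emitted = 4πR²σT⁴. Equating and cancelling πR²:
T = ((1−a)S / 4σ)^(1/4) = (1490 / (4 × 5.67×10⁻⁸))^(1/4) = (6.59×10^9)^(1/4).
T = 285 K.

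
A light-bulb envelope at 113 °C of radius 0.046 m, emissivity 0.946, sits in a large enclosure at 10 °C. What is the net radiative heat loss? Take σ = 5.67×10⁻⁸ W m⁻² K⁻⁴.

Q ≈ 22.5 W

A = 4πr² = 4π × (0.046)² = 0.0266 m².
Convert: 113 °C = 386 K; 10 °C = 283 K.
Q = εσA(T⁴ − T_s⁴). T⁴ − T_s⁴ = (386)⁴ − (283)⁴ = 2.22×10^10 − 6.41×10^9 = 1.58×10^10 K⁴.
Q = 0.946 × 5.67×10⁻⁸ × 0.0266 × 1.58×10^10 = 22.5 W.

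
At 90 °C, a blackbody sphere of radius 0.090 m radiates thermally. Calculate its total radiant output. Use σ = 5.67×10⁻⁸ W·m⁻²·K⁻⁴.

P ≈ 100 W

A = 4πr² = 4π × (0.090)² = 0.102 m².
90 °C = 363 K.
P = σAT⁴ = 5.67×10⁻⁸ × 0.102 × (363)⁴ = 5.67×10⁻⁸ × 0.102 × 1.74×10^10.
P = 100 W.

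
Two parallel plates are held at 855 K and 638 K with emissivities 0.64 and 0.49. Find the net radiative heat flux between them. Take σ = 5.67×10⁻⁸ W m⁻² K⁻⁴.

For two large parallel gray plates, q = σ(T₁⁴ − T₂⁴) / (1/ε₁ + 1/ε₂ − 1).
1/ε₁ + 1/ε₂ − 1 = 1/0.64 + 1/0.49 − 1 = 2.603.
T₁⁴ − T₂⁴ = 5.34×10^11 − 1.66×10^11 = 3.69×10^11 K⁴.
q = 5.67×10⁻⁸ × 3.69×10^11 / 2.603 = 8030 W/m².

q ≈ 8030 W/m²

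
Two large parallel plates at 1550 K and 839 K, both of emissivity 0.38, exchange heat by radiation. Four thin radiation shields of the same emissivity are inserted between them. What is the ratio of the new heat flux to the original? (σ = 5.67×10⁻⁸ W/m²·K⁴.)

ratio ≈ 0.200

With N identical shields there are N+1 = 5 gaps in series, each with the same radiative resistance, so the flux falls to 1/(N+1) of its unshielded value.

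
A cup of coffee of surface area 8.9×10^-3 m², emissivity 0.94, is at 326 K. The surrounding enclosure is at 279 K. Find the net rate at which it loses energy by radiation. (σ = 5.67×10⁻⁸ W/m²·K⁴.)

Q = εσA(T⁴ − T_s⁴). T⁴ − T_s⁴ = (326)⁴ − (279)⁴ = 1.13×10^10 − 6.06×10^9 = 5.24×10^9 K⁴.
Q = 0.94 × 5.67×10⁻⁸ × 8.90×10^-3 × 5.24×10^9 = 2.48 W.

Q ≈ 2.48 W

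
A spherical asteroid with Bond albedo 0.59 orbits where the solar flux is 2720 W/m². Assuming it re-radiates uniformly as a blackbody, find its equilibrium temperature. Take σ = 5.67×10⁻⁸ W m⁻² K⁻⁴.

Power absorbed = (1−a)S·πR²; power emitted = 4πR²σT⁴. Equating and cancelling πR²:
T = ((1−a)S / 4σ)^(1/4) = (1120 / (4 × 5.67×10⁻⁸))^(1/4) = (4.92×10^9)^(1/4).
T = 265 K.

T ≈ 265 K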